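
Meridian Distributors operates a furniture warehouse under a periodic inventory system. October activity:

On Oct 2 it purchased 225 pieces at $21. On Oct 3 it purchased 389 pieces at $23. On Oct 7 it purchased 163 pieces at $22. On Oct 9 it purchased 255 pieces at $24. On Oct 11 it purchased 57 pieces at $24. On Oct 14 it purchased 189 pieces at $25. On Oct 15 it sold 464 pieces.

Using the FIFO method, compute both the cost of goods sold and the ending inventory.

Oct 15, 464 sold [FIFO — oldest first]: 225 @ $21 + 239 @ $23 = $10,222
Ending inventory: 150 @ $23 + 163 @ $22 + 255 @ $24 + 57 @ $24 + 189 @ $25 = $19,249

COGS = $10,222; ending inventory = $19,249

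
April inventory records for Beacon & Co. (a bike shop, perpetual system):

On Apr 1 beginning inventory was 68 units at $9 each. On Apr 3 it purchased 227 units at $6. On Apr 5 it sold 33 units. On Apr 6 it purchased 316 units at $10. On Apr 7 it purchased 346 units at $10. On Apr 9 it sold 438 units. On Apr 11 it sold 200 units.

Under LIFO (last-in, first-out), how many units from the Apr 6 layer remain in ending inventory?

24

Apr 5, 33 sold [LIFO — newest first]: 33 @ $6 = $198
Apr 9, 438 sold [LIFO — newest first]: 346 @ $10 + 92 @ $10 = $4,380
Apr 11, 200 sold [LIFO — newest first]: 200 @ $10 = $2,000
Total COGS = $198 + $4,380 + $2,000 = $6,578
Ending inventory: 68 @ $9 + 194 @ $6 + 24 @ $10 = $2,016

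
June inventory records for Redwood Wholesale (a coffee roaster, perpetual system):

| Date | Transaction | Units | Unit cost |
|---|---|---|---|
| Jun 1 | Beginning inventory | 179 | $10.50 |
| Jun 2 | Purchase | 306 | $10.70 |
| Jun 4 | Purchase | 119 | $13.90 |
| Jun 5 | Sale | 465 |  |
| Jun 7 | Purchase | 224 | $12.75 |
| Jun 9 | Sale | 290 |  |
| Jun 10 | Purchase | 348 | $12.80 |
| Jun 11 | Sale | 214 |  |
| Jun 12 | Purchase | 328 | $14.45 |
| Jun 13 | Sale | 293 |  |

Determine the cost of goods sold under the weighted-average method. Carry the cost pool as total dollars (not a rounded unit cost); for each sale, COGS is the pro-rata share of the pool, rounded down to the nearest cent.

After Jun 1: 179 on hand, pool $1,879.50 (≈ $10.5000 each)
After Jun 2: 485 on hand, pool $5,153.70 (≈ $10.6262 each)
After Jun 4: 604 on hand, pool $6,807.80 (≈ $11.2712 each)
Jun 5, sell 465: 465/604 × $6,807.80 → $5,241.10
After Jun 7: 363 on hand, pool $4,422.70 (≈ $12.1837 each)
Jun 9, sell 290: 290/363 × $4,422.70 → $3,533.28
After Jun 10: 421 on hand, pool $5,343.82 (≈ $12.6932 each)
Jun 11, sell 214: 214/421 × $5,343.82 → $2,716.33
After Jun 12: 535 on hand, pool $7,367.09 (≈ $13.7703 each)
Jun 13, sell 293: 293/535 × $7,367.09 → $4,034.68
Total COGS = $5,241.10 + $3,533.28 + $2,716.33 + $4,034.68 = $15,525.39
Ending inventory (cost pool remaining) = $3,332.41

COGS = $15,525.39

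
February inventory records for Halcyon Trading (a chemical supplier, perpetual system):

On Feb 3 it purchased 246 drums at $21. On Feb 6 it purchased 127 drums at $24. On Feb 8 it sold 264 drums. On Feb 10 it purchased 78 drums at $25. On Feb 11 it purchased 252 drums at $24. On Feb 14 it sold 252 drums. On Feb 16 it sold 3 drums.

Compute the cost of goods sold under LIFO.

COGS = $12,048

Feb 8, 264 sold [LIFO — newest first]: 127 @ $24 + 137 @ $21 = $5,925
Feb 14, 252 sold [LIFO — newest first]: 252 @ $24 = $6,048
Feb 16, 3 sold [LIFO — newest first]: 3 @ $25 = $75
Total COGS = $5,925 + $6,048 + $75 = $12,048
Ending inventory: 109 @ $21 + 75 @ $25 = $4,164
Check: goods available $16,212 = COGS $12,048 + ending $4,164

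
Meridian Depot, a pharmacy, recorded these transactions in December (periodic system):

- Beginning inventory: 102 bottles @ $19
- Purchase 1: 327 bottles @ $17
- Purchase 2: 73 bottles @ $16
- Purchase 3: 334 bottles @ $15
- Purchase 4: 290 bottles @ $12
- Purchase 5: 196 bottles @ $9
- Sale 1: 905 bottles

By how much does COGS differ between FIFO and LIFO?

$2,877

FIFO COGS: 102 @ $19 + 327 @ $17 + 73 @ $16 + 334 @ $15 + 69 @ $12 = $14,503
LIFO COGS: 196 @ $9 + 290 @ $12 + 334 @ $15 + 73 @ $16 + 12 @ $17 = $11,626
Difference = |$14,503 − $11,626| = $2,877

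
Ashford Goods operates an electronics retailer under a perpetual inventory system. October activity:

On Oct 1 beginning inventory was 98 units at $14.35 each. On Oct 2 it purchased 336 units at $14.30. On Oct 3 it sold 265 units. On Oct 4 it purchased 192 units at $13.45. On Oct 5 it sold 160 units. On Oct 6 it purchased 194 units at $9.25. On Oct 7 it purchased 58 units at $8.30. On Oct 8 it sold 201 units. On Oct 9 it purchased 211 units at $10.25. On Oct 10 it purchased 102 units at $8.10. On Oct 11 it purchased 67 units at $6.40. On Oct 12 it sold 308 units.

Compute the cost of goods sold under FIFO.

COGS = $11,643.40

Oct 3, 265 sold [FIFO — oldest first]: 98 @ $14.35 + 167 @ $14.30 = $3,794.40
Oct 5, 160 sold [FIFO — oldest first]: 160 @ $14.30 = $2,288.00
Oct 8, 201 sold [FIFO — oldest first]: 9 @ $14.30 + 192 @ $13.45 = $2,711.10
Oct 12, 308 sold [FIFO — oldest first]: 194 @ $9.25 + 58 @ $8.30 + 56 @ $10.25 = $2,849.90
Total COGS = $3,794.40 + $2,288.00 + $2,711.10 + $2,849.90 = $11,643.40
Ending inventory: 155 @ $10.25 + 102 @ $8.10 + 67 @ $6.40 = $2,843.75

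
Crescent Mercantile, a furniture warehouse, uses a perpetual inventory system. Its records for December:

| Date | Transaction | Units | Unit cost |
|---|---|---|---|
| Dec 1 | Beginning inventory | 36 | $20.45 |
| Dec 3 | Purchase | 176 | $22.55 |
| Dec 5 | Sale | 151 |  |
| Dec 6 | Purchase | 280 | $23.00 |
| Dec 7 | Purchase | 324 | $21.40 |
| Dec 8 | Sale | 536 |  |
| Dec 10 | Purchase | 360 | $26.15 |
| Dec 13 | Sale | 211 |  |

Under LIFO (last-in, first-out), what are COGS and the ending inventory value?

COGS = $20,732.30; ending inventory = $6,760.30

Dec 5, 151 sold [LIFO — newest first]: 151 @ $22.55 = $3,405.05
Dec 8, 536 sold [LIFO — newest first]: 324 @ $21.40 + 212 @ $23.00 = $11,809.60
Dec 13, 211 sold [LIFO — newest first]: 211 @ $26.15 = $5,517.65
Total COGS = $3,405.05 + $11,809.60 + $5,517.65 = $20,732.30
Ending inventory: 36 @ $20.45 + 25 @ $22.55 + 68 @ $23.00 + 149 @ $26.15 = $6,760.30
Check: goods available $27,492.60 = COGS $20,732.30 + ending $6,760.30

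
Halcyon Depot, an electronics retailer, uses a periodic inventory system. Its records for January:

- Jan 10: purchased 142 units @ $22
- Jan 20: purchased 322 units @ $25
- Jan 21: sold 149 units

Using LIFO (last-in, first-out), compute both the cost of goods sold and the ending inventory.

COGS = $3,725; ending inventory = $7,449

Jan 21, 149 sold [LIFO — newest first]: 149 @ $25 = $3,725
Ending inventory: 142 @ $22 + 173 @ $25 = $7,449
Check: goods available $11,174 = COGS $3,725 + ending $7,449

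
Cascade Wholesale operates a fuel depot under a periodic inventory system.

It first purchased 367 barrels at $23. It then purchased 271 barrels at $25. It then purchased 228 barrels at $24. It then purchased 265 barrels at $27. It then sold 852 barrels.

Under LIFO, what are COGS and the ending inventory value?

COGS = $21,426; ending inventory = $6,417

Sale 1 (852) [LIFO — newest first]: 265 @ $27 + 228 @ $24 + 271 @ $25 + 88 @ $23 = $21,426
Ending inventory: 279 @ $23 = $6,417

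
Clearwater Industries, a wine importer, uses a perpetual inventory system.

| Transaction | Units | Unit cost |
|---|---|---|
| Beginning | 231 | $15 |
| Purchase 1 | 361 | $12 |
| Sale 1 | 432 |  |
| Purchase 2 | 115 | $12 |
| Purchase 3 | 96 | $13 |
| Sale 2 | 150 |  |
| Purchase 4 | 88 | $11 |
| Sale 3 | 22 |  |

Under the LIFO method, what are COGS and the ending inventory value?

Sale 1 (432) [LIFO — newest first]: 361 @ $12 + 71 @ $15 = $5,397
Sale 2 (150) [LIFO — newest first]: 96 @ $13 + 54 @ $12 = $1,896
Sale 3 (22) [LIFO — newest first]: 22 @ $11 = $242
Total COGS = $5,397 + $1,896 + $242 = $7,535
Ending inventory: 160 @ $15 + 61 @ $12 + 66 @ $11 = $3,858

COGS = $7,535; ending inventory = $3,858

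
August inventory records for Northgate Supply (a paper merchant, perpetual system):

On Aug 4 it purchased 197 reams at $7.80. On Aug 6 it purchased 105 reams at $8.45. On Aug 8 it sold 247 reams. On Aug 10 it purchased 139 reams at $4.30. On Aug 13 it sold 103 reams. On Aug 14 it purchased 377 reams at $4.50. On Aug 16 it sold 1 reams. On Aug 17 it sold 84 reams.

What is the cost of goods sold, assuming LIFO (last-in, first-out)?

Aug 8, 247 sold [LIFO — newest first]: 105 @ $8.45 + 142 @ $7.80 = $1,994.85
Aug 13, 103 sold [LIFO — newest first]: 103 @ $4.30 = $442.90
Aug 16, 1 sold [LIFO — newest first]: 1 @ $4.50 = $4.50
Aug 17, 84 sold [LIFO — newest first]: 84 @ $4.50 = $378.00
Total COGS = $1,994.85 + $442.90 + $4.50 + $378.00 = $2,820.25
Ending inventory: 55 @ $7.80 + 36 @ $4.30 + 292 @ $4.50 = $1,897.80
Check: goods available $4,718.05 = COGS $2,820.25 + ending $1,897.80

COGS = $2,820.25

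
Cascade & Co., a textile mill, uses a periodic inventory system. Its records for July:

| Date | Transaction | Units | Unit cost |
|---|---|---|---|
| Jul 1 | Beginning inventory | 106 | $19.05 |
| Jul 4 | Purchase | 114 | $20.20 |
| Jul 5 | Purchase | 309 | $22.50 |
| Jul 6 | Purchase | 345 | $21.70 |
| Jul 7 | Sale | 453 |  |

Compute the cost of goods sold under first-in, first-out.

Jul 7, 453 sold [FIFO — oldest first]: 106 @ $19.05 + 114 @ $20.20 + 233 @ $22.50 = $9,564.60
Ending inventory: 76 @ $22.50 + 345 @ $21.70 = $9,196.50

COGS = $9,564.60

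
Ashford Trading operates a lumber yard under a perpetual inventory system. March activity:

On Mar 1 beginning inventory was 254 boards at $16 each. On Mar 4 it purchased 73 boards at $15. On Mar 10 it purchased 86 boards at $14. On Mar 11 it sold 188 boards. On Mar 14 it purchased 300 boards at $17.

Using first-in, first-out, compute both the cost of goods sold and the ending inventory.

COGS = $3,008; ending inventory = $8,455

Mar 11, 188 sold [FIFO — oldest first]: 188 @ $16 = $3,008
Ending inventory: 66 @ $16 + 73 @ $15 + 86 @ $14 + 300 @ $17 = $8,455
Check: goods available $11,463 = COGS $3,008 + ending $8,455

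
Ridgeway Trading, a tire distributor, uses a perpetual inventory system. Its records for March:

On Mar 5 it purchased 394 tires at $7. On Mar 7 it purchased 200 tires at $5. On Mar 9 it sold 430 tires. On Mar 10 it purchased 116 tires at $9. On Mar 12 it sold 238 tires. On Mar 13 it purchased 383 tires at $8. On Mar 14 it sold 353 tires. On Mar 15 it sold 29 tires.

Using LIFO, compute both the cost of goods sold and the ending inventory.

Mar 9, 430 sold [LIFO — newest first]: 200 @ $5 + 230 @ $7 = $2,610
Mar 12, 238 sold [LIFO — newest first]: 116 @ $9 + 122 @ $7 = $1,898
Mar 14, 353 sold [LIFO — newest first]: 353 @ $8 = $2,824
Mar 15, 29 sold [LIFO — newest first]: 29 @ $8 = $232
Total COGS = $2,610 + $1,898 + $2,824 + $232 = $7,564
Ending inventory: 42 @ $7 + 1 @ $8 = $302

COGS = $7,564; ending inventory = $302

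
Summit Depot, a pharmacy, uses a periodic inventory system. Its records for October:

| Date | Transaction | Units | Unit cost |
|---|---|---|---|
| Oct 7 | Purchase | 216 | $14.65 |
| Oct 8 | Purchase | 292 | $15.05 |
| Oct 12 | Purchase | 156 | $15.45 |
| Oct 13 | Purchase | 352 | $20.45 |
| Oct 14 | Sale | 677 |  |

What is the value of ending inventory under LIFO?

Oct 14, 677 sold [LIFO — newest first]: 352 @ $20.45 + 156 @ $15.45 + 169 @ $15.05 = $12,152.05
Ending inventory: 216 @ $14.65 + 123 @ $15.05 = $5,015.55
Check: goods available $17,167.60 = COGS $12,152.05 + ending $5,015.55

Ending inventory = $5,015.55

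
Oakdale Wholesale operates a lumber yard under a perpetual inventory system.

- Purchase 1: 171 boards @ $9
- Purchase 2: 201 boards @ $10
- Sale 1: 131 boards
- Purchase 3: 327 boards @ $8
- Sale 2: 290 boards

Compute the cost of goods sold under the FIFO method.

COGS = $3,941

Sale 1 (131) [FIFO — oldest first]: 131 @ $9 = $1,179
Sale 2 (290) [FIFO — oldest first]: 40 @ $9 + 201 @ $10 + 49 @ $8 = $2,762
Total COGS = $1,179 + $2,762 = $3,941
Ending inventory: 278 @ $8 = $2,224
Check: goods available $6,165 = COGS $3,941 + ending $2,224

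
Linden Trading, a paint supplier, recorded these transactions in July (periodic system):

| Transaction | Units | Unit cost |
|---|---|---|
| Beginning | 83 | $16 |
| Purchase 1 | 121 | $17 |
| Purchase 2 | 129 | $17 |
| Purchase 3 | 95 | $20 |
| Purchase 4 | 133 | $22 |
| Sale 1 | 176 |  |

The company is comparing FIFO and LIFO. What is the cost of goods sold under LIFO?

FIFO COGS: 83 @ $16 + 93 @ $17 = $2,909
LIFO COGS: 133 @ $22 + 43 @ $20 = $3,786

COGS = $3,786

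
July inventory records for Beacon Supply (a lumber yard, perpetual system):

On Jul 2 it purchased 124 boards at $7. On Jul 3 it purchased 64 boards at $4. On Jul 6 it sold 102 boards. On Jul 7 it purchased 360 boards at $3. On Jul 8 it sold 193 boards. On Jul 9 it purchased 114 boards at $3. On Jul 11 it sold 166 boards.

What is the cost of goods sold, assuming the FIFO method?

Jul 6, 102 sold [FIFO — oldest first]: 102 @ $7 = $714
Jul 8, 193 sold [FIFO — oldest first]: 22 @ $7 + 64 @ $4 + 107 @ $3 = $731
Jul 11, 166 sold [FIFO — oldest first]: 166 @ $3 = $498
Total COGS = $714 + $731 + $498 = $1,943
Ending inventory: 87 @ $3 + 114 @ $3 = $603
Check: goods available $2,546 = COGS $1,943 + ending $603

COGS = $1,943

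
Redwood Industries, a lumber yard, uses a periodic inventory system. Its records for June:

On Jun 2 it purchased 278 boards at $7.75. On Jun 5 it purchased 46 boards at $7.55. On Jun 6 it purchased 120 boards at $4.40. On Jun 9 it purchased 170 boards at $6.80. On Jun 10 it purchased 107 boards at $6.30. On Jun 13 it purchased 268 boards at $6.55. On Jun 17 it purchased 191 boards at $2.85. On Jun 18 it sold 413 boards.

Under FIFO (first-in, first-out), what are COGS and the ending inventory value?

COGS = $2,893.40; ending inventory = $4,266.25

Jun 18, 413 sold [FIFO — oldest first]: 278 @ $7.75 + 46 @ $7.55 + 89 @ $4.40 = $2,893.40
Ending inventory: 31 @ $4.40 + 170 @ $6.80 + 107 @ $6.30 + 268 @ $6.55 + 191 @ $2.85 = $4,266.25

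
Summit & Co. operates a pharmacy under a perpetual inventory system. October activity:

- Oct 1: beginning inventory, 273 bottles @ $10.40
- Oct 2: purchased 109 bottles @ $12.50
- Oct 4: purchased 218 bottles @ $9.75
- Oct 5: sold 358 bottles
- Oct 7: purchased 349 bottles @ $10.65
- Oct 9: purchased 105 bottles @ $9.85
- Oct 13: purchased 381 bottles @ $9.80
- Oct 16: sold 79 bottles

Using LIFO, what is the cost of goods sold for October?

COGS = $4,584.60

Oct 5, 358 sold [LIFO — newest first]: 218 @ $9.75 + 109 @ $12.50 + 31 @ $10.40 = $3,810.40
Oct 16, 79 sold [LIFO — newest first]: 79 @ $9.80 = $774.20
Total COGS = $3,810.40 + $774.20 = $4,584.60
Ending inventory: 242 @ $10.40 + 349 @ $10.65 + 105 @ $9.85 + 302 @ $9.80 = $10,227.50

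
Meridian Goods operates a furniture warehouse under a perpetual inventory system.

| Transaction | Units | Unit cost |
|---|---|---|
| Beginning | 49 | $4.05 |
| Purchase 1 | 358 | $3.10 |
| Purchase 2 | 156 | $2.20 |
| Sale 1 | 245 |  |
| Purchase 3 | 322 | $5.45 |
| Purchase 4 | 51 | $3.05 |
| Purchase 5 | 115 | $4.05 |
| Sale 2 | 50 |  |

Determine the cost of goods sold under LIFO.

COGS = $821.60

Sale 1 (245) [LIFO — newest first]: 156 @ $2.20 + 89 @ $3.10 = $619.10
Sale 2 (50) [LIFO — newest first]: 50 @ $4.05 = $202.50
Total COGS = $619.10 + $202.50 = $821.60
Ending inventory: 49 @ $4.05 + 269 @ $3.10 + 322 @ $5.45 + 51 @ $3.05 + 65 @ $4.05 = $3,206.05
Check: goods available $4,027.65 = COGS $821.60 + ending $3,206.05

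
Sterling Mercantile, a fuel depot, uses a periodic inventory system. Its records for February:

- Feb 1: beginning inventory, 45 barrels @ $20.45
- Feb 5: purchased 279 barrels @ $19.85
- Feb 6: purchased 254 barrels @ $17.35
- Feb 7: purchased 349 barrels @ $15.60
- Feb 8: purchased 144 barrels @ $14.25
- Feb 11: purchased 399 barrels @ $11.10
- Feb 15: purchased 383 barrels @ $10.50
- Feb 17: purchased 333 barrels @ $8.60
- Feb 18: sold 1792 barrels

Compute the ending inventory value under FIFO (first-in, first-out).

Feb 18, 1792 sold [FIFO — oldest first]: 45 @ $20.45 + 279 @ $19.85 + 254 @ $17.35 + 349 @ $15.60 + 144 @ $14.25 + 399 @ $11.10 + 322 @ $10.50 = $26,171.60
Ending inventory: 61 @ $10.50 + 333 @ $8.60 = $3,504.30

Ending inventory = $3,504.30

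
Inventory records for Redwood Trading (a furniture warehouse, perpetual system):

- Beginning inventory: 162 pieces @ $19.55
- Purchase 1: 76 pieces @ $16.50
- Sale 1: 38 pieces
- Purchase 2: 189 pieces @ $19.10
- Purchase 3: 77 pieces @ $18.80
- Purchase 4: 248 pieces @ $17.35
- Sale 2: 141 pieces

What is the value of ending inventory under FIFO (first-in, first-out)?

Sale 1 (38) [FIFO — oldest first]: 38 @ $19.55 = $742.90
Sale 2 (141) [FIFO — oldest first]: 124 @ $19.55 + 17 @ $16.50 = $2,704.70
Total COGS = $742.90 + $2,704.70 = $3,447.60
Ending inventory: 59 @ $16.50 + 189 @ $19.10 + 77 @ $18.80 + 248 @ $17.35 = $10,333.80
Check: goods available $13,781.40 = COGS $3,447.60 + ending $10,333.80

Ending inventory = $10,333.80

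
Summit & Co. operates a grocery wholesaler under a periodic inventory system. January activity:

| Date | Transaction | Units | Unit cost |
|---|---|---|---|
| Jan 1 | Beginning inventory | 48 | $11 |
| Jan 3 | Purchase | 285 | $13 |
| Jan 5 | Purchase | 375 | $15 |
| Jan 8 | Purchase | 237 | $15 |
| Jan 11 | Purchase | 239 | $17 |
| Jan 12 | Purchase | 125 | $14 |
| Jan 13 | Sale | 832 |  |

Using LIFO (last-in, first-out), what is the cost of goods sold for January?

Jan 13, 832 sold [LIFO — newest first]: 125 @ $14 + 239 @ $17 + 237 @ $15 + 231 @ $15 = $12,833
Ending inventory: 48 @ $11 + 285 @ $13 + 144 @ $15 = $6,393

COGS = $12,833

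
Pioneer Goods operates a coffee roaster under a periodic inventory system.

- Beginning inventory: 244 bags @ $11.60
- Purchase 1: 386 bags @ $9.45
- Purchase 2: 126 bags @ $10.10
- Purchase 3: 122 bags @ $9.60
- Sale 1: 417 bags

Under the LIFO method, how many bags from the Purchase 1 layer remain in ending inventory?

Sale 1 (417) [LIFO — newest first]: 122 @ $9.60 + 126 @ $10.10 + 169 @ $9.45 = $4,040.85
Ending inventory: 244 @ $11.60 + 217 @ $9.45 = $4,881.05

217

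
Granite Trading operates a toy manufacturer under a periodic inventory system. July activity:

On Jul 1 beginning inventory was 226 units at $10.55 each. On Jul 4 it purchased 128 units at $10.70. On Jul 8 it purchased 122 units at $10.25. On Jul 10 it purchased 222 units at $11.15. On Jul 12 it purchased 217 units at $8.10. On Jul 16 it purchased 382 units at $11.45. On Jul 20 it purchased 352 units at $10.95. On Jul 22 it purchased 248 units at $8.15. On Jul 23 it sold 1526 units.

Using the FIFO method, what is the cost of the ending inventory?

Jul 23, 1526 sold [FIFO — oldest first]: 226 @ $10.55 + 128 @ $10.70 + 122 @ $10.25 + 222 @ $11.15 + 217 @ $8.10 + 382 @ $11.45 + 229 @ $10.95 = $16,118.85
Ending inventory: 123 @ $10.95 + 248 @ $8.15 = $3,368.05
Check: goods available $19,486.90 = COGS $16,118.85 + ending $3,368.05

Ending inventory = $3,368.05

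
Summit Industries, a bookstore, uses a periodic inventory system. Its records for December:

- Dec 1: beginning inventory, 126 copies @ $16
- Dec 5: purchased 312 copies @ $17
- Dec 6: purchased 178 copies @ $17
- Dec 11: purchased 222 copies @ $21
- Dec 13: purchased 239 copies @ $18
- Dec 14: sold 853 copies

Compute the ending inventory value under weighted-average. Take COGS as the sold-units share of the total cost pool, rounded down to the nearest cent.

Ending inventory = $4,016.20

Dec 14, sell 853: 853/1077 × $19,310.00 → $15,293.80
Ending inventory (cost pool remaining) = $4,016.20
Check: goods available $19,310.00 = COGS $15,293.80 + ending $4,016.20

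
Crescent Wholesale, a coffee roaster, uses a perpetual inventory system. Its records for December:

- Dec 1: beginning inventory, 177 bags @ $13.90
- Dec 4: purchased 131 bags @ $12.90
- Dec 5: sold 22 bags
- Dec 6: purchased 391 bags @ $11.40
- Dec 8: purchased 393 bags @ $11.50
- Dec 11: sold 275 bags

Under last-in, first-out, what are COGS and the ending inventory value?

COGS = $3,446.30; ending inventory = $9,680.80

Dec 5, 22 sold [LIFO — newest first]: 22 @ $12.90 = $283.80
Dec 11, 275 sold [LIFO — newest first]: 275 @ $11.50 = $3,162.50
Total COGS = $283.80 + $3,162.50 = $3,446.30
Ending inventory: 177 @ $13.90 + 109 @ $12.90 + 391 @ $11.40 + 118 @ $11.50 = $9,680.80
Check: goods available $13,127.10 = COGS $3,446.30 + ending $9,680.80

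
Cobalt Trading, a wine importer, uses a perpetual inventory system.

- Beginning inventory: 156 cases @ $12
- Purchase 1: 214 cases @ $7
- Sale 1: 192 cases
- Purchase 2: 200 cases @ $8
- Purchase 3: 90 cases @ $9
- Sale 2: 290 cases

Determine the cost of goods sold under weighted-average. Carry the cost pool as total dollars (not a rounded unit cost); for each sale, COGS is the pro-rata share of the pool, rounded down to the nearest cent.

After Beginning: 156 on hand, pool $1,872.00 (≈ $12.0000 each)
After Purchase 1: 370 on hand, pool $3,370.00 (≈ $9.1081 each)
Sale 1, sell 192: 192/370 × $3,370.00 → $1,748.75
After Purchase 2: 378 on hand, pool $3,221.25 (≈ $8.5218 each)
After Purchase 3: 468 on hand, pool $4,031.25 (≈ $8.6138 each)
Sale 2, sell 290: 290/468 × $4,031.25 → $2,497.99
Total COGS = $1,748.75 + $2,497.99 = $4,246.74
Ending inventory (cost pool remaining) = $1,533.26

COGS = $4,246.74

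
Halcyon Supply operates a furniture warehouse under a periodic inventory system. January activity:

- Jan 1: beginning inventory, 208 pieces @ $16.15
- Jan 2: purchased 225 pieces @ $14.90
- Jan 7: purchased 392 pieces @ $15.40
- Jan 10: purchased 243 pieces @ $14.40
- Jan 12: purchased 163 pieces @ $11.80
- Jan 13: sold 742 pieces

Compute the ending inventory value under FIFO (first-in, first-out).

Ending inventory = $6,700.80

Jan 13, 742 sold [FIFO — oldest first]: 208 @ $16.15 + 225 @ $14.90 + 309 @ $15.40 = $11,470.30
Ending inventory: 83 @ $15.40 + 243 @ $14.40 + 163 @ $11.80 = $6,700.80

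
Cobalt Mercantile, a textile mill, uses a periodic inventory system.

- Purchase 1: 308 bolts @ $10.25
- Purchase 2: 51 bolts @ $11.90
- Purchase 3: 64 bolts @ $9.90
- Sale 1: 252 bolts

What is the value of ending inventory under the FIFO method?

Ending inventory = $1,814.50

Sale 1 (252) [FIFO — oldest first]: 252 @ $10.25 = $2,583.00
Ending inventory: 56 @ $10.25 + 51 @ $11.90 + 64 @ $9.90 = $1,814.50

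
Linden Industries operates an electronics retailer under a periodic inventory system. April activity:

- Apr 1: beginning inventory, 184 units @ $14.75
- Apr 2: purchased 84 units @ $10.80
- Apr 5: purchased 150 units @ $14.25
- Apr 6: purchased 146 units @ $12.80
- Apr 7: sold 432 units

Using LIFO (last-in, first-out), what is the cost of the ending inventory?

Ending inventory = $1,947.00

Apr 7, 432 sold [LIFO — newest first]: 146 @ $12.80 + 150 @ $14.25 + 84 @ $10.80 + 52 @ $14.75 = $5,680.50
Ending inventory: 132 @ $14.75 = $1,947.00
Check: goods available $7,627.50 = COGS $5,680.50 + ending $1,947.00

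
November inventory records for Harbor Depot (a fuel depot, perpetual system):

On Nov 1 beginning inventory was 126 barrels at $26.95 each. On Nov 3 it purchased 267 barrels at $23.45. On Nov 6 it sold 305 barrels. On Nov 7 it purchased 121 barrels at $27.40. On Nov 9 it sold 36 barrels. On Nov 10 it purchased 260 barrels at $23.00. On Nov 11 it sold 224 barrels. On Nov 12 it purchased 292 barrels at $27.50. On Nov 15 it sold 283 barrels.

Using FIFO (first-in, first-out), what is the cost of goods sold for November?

Nov 6, 305 sold [FIFO — oldest first]: 126 @ $26.95 + 179 @ $23.45 = $7,593.25
Nov 9, 36 sold [FIFO — oldest first]: 36 @ $23.45 = $844.20
Nov 11, 224 sold [FIFO — oldest first]: 52 @ $23.45 + 121 @ $27.40 + 51 @ $23.00 = $5,707.80
Nov 15, 283 sold [FIFO — oldest first]: 209 @ $23.00 + 74 @ $27.50 = $6,842.00
Total COGS = $7,593.25 + $844.20 + $5,707.80 + $6,842.00 = $20,987.25
Ending inventory: 218 @ $27.50 = $5,995.00
Check: goods available $26,982.25 = COGS $20,987.25 + ending $5,995.00

COGS = $20,987.25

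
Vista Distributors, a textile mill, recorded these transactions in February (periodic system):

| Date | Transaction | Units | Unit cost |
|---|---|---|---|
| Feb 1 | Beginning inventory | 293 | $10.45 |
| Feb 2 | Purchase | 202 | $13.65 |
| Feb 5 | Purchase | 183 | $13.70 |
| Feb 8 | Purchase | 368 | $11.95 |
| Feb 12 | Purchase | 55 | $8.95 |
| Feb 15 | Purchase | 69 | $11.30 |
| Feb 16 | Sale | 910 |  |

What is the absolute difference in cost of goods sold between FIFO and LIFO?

$180.15

FIFO COGS: 293 @ $10.45 + 202 @ $13.65 + 183 @ $13.70 + 232 @ $11.95 = $11,098.65
LIFO COGS: 69 @ $11.30 + 55 @ $8.95 + 368 @ $11.95 + 183 @ $13.70 + 202 @ $13.65 + 33 @ $10.45 = $11,278.80
Difference = |$11,098.65 − $11,278.80| = $180.15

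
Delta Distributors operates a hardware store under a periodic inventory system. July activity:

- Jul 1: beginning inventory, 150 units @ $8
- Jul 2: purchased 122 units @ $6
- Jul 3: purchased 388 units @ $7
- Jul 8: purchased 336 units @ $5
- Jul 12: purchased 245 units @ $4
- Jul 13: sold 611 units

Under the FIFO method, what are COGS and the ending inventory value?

COGS = $4,305; ending inventory = $3,003

Jul 13, 611 sold [FIFO — oldest first]: 150 @ $8 + 122 @ $6 + 339 @ $7 = $4,305
Ending inventory: 49 @ $7 + 336 @ $5 + 245 @ $4 = $3,003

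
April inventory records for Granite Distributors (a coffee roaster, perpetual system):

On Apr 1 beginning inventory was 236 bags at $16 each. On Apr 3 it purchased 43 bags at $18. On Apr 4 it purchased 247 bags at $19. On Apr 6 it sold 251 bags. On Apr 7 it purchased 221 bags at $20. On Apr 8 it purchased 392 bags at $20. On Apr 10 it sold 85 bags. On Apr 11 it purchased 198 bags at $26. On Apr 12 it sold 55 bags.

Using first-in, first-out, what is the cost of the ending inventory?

Apr 6, 251 sold [FIFO — oldest first]: 236 @ $16 + 15 @ $18 = $4,046
Apr 10, 85 sold [FIFO — oldest first]: 28 @ $18 + 57 @ $19 = $1,587
Apr 12, 55 sold [FIFO — oldest first]: 55 @ $19 = $1,045
Total COGS = $4,046 + $1,587 + $1,045 = $6,678
Ending inventory: 135 @ $19 + 221 @ $20 + 392 @ $20 + 198 @ $26 = $19,973

Ending inventory = $19,973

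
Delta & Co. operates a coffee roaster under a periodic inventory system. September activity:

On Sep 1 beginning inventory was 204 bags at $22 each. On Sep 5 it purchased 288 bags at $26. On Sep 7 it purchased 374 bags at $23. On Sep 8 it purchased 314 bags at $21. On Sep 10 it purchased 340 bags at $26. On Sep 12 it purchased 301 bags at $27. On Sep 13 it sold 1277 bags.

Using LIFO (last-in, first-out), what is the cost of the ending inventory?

Ending inventory = $13,172

Sep 13, 1277 sold [LIFO — newest first]: 301 @ $27 + 340 @ $26 + 314 @ $21 + 322 @ $23 = $30,967
Ending inventory: 204 @ $22 + 288 @ $26 + 52 @ $23 = $13,172
Check: goods available $44,139 = COGS $30,967 + ending $13,172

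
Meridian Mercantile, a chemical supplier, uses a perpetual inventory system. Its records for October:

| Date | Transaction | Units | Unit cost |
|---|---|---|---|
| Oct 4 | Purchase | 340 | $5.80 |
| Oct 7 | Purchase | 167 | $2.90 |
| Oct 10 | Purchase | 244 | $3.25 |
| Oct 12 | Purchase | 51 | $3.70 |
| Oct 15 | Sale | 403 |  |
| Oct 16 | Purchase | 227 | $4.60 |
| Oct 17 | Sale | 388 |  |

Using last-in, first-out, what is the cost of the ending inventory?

Ending inventory = $1,380.40

Oct 15, 403 sold [LIFO — newest first]: 51 @ $3.70 + 244 @ $3.25 + 108 @ $2.90 = $1,294.90
Oct 17, 388 sold [LIFO — newest first]: 227 @ $4.60 + 59 @ $2.90 + 102 @ $5.80 = $1,806.90
Total COGS = $1,294.90 + $1,806.90 = $3,101.80
Ending inventory: 238 @ $5.80 = $1,380.40
Check: goods available $4,482.20 = COGS $3,101.80 + ending $1,380.40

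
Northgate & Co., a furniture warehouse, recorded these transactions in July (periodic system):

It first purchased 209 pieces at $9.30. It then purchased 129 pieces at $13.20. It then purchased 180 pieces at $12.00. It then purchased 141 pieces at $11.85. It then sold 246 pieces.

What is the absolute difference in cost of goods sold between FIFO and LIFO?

FIFO COGS: 209 @ $9.30 + 37 @ $13.20 = $2,432.10
LIFO COGS: 141 @ $11.85 + 105 @ $12.00 = $2,930.85
Difference = |$2,432.10 − $2,930.85| = $498.75

$498.75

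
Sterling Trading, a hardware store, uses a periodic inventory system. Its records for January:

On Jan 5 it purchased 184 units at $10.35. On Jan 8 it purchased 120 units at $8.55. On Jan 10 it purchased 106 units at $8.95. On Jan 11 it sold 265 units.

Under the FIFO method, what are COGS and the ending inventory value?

COGS = $2,596.95; ending inventory = $1,282.15

Jan 11, 265 sold [FIFO — oldest first]: 184 @ $10.35 + 81 @ $8.55 = $2,596.95
Ending inventory: 39 @ $8.55 + 106 @ $8.95 = $1,282.15
Check: goods available $3,879.10 = COGS $2,596.95 + ending $1,282.15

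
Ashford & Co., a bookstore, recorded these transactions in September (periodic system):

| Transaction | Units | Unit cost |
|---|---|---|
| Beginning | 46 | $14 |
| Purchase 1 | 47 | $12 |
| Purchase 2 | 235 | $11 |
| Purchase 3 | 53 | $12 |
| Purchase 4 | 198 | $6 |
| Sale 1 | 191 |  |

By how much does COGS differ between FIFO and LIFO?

FIFO COGS: 46 @ $14 + 47 @ $12 + 98 @ $11 = $2,286
LIFO COGS: 191 @ $6 = $1,146
Difference = |$2,286 − $1,146| = $1,140

$1,140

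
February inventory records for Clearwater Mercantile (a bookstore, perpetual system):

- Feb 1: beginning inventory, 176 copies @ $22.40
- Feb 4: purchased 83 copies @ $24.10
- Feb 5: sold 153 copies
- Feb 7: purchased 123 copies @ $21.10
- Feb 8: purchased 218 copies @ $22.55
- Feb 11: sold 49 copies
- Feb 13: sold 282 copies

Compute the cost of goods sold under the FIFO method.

Feb 5, 153 sold [FIFO — oldest first]: 153 @ $22.40 = $3,427.20
Feb 11, 49 sold [FIFO — oldest first]: 23 @ $22.40 + 26 @ $24.10 = $1,141.80
Feb 13, 282 sold [FIFO — oldest first]: 57 @ $24.10 + 123 @ $21.10 + 102 @ $22.55 = $6,269.10
Total COGS = $3,427.20 + $1,141.80 + $6,269.10 = $10,838.10
Ending inventory: 116 @ $22.55 = $2,615.80

COGS = $10,838.10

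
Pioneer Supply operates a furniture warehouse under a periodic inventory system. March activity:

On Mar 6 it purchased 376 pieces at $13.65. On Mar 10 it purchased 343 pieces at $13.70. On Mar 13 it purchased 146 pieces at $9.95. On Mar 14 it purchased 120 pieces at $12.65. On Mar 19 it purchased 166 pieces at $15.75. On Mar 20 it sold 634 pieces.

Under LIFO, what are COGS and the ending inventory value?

Mar 20, 634 sold [LIFO — newest first]: 166 @ $15.75 + 120 @ $12.65 + 146 @ $9.95 + 202 @ $13.70 = $8,352.60
Ending inventory: 376 @ $13.65 + 141 @ $13.70 = $7,064.10

COGS = $8,352.60; ending inventory = $7,064.10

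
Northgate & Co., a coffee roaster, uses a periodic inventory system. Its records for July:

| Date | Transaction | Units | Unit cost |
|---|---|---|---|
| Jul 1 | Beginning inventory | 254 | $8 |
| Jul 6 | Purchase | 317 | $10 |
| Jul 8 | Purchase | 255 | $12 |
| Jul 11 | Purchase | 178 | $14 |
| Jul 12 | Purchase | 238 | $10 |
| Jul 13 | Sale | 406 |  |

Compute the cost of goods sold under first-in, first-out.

COGS = $3,552

Jul 13, 406 sold [FIFO — oldest first]: 254 @ $8 + 152 @ $10 = $3,552
Ending inventory: 165 @ $10 + 255 @ $12 + 178 @ $14 + 238 @ $10 = $9,582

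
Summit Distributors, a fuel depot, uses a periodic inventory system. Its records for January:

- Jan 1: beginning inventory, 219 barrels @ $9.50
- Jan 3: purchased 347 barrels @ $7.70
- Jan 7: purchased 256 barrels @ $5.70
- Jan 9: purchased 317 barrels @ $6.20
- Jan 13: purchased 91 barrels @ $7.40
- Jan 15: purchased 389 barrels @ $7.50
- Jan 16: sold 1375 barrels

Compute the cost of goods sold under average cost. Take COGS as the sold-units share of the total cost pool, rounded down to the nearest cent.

Jan 16, sell 1375: 1375/1619 × $11,767.90 → $9,994.35
Ending inventory (cost pool remaining) = $1,773.55

COGS = $9,994.35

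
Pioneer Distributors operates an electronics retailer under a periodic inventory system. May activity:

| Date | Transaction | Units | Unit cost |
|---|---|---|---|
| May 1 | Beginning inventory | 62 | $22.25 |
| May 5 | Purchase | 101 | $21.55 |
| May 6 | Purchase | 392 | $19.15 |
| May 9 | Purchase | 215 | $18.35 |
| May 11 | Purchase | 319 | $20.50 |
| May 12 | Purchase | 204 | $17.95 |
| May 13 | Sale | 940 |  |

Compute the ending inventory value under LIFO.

May 13, 940 sold [LIFO — newest first]: 204 @ $17.95 + 319 @ $20.50 + 215 @ $18.35 + 202 @ $19.15 = $18,014.85
Ending inventory: 62 @ $22.25 + 101 @ $21.55 + 190 @ $19.15 = $7,194.55
Check: goods available $25,209.40 = COGS $18,014.85 + ending $7,194.55

Ending inventory = $7,194.55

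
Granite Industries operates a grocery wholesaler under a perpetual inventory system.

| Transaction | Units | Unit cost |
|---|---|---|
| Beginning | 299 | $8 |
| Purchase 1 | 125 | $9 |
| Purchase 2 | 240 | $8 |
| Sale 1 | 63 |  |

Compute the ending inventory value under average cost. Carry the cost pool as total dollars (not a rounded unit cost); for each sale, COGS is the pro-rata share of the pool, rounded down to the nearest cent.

Ending inventory = $4,921.15

After Beginning: 299 on hand, pool $2,392.00 (≈ $8.0000 each)
After Purchase 1: 424 on hand, pool $3,517.00 (≈ $8.2948 each)
After Purchase 2: 664 on hand, pool $5,437.00 (≈ $8.1883 each)
Sale 1, sell 63: 63/664 × $5,437.00 → $515.85
Ending inventory (cost pool remaining) = $4,921.15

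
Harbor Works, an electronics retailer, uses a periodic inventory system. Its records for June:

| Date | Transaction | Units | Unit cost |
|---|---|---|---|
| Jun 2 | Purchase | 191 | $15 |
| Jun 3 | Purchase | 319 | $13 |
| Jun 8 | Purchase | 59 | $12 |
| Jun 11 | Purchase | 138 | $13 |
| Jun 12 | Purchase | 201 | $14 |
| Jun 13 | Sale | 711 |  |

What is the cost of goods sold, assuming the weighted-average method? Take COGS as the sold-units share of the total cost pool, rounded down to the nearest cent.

COGS = $9,653.31

Jun 13, sell 711: 711/908 × $12,328.00 → $9,653.31
Ending inventory (cost pool remaining) = $2,674.69
Check: goods available $12,328.00 = COGS $9,653.31 + ending $2,674.69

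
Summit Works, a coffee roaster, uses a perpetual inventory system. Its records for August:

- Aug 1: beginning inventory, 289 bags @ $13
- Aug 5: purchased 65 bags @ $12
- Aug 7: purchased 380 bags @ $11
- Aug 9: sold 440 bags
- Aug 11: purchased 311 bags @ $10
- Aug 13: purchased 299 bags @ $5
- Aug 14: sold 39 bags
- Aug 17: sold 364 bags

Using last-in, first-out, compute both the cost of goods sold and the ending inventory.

Aug 9, 440 sold [LIFO — newest first]: 380 @ $11 + 60 @ $12 = $4,900
Aug 14, 39 sold [LIFO — newest first]: 39 @ $5 = $195
Aug 17, 364 sold [LIFO — newest first]: 260 @ $5 + 104 @ $10 = $2,340
Total COGS = $4,900 + $195 + $2,340 = $7,435
Ending inventory: 289 @ $13 + 5 @ $12 + 207 @ $10 = $5,887

COGS = $7,435; ending inventory = $5,887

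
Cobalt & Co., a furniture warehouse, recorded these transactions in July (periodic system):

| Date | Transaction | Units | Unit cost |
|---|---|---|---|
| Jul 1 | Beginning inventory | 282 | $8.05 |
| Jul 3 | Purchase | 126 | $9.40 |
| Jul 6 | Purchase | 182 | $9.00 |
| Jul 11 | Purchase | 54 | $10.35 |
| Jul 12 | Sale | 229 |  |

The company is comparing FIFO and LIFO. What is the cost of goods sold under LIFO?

FIFO COGS: 229 @ $8.05 = $1,843.45
LIFO COGS: 54 @ $10.35 + 175 @ $9.00 = $2,133.90

COGS = $2,133.90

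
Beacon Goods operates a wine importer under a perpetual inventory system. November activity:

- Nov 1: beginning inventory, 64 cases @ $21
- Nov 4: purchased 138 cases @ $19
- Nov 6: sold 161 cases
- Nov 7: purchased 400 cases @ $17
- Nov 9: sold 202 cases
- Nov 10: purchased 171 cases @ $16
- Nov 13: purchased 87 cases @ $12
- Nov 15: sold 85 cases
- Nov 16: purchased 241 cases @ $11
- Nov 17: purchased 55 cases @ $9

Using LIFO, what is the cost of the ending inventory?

Ending inventory = $10,133

Nov 6, 161 sold [LIFO — newest first]: 138 @ $19 + 23 @ $21 = $3,105
Nov 9, 202 sold [LIFO — newest first]: 202 @ $17 = $3,434
Nov 15, 85 sold [LIFO — newest first]: 85 @ $12 = $1,020
Total COGS = $3,105 + $3,434 + $1,020 = $7,559
Ending inventory: 41 @ $21 + 198 @ $17 + 171 @ $16 + 2 @ $12 + 241 @ $11 + 55 @ $9 = $10,133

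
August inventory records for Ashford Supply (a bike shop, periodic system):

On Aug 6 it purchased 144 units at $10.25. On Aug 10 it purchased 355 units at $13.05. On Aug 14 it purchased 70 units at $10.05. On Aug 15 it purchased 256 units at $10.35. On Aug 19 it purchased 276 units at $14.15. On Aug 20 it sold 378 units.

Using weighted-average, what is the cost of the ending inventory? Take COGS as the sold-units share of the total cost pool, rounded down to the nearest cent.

Ending inventory = $8,777.95

Aug 20, sell 378: 378/1101 × $13,367.25 → $4,589.30
Ending inventory (cost pool remaining) = $8,777.95
Check: goods available $13,367.25 = COGS $4,589.30 + ending $8,777.95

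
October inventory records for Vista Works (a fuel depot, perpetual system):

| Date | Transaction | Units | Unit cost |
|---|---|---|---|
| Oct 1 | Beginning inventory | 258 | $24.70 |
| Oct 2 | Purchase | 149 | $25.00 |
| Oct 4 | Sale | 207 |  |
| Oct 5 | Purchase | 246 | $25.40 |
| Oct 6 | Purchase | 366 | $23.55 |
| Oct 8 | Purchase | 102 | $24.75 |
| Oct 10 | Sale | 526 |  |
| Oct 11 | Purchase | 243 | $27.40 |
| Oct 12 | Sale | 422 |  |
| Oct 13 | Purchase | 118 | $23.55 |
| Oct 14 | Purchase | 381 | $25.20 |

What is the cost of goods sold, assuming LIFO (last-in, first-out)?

Oct 4, 207 sold [LIFO — newest first]: 149 @ $25.00 + 58 @ $24.70 = $5,157.60
Oct 10, 526 sold [LIFO — newest first]: 102 @ $24.75 + 366 @ $23.55 + 58 @ $25.40 = $12,617.00
Oct 12, 422 sold [LIFO — newest first]: 243 @ $27.40 + 179 @ $25.40 = $11,204.80
Total COGS = $5,157.60 + $12,617.00 + $11,204.80 = $28,979.40
Ending inventory: 200 @ $24.70 + 9 @ $25.40 + 118 @ $23.55 + 381 @ $25.20 = $17,548.70
Check: goods available $46,528.10 = COGS $28,979.40 + ending $17,548.70

COGS = $28,979.40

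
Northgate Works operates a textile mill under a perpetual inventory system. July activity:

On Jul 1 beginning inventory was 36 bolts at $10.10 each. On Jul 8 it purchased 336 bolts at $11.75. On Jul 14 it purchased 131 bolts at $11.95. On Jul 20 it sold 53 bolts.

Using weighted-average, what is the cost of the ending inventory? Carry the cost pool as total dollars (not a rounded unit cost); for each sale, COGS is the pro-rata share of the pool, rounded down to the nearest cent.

After Jul 1: 36 on hand, pool $363.60 (≈ $10.1000 each)
After Jul 8: 372 on hand, pool $4,311.60 (≈ $11.5903 each)
After Jul 14: 503 on hand, pool $5,877.05 (≈ $11.6840 each)
Jul 20, sell 53: 53/503 × $5,877.05 → $619.25
Ending inventory (cost pool remaining) = $5,257.80

Ending inventory = $5,257.80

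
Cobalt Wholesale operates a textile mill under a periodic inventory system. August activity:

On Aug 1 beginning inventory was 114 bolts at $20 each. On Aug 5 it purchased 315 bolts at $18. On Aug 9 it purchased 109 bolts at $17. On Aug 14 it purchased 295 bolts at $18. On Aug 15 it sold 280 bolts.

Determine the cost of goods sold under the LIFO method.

COGS = $5,040

Aug 15, 280 sold [LIFO — newest first]: 280 @ $18 = $5,040
Ending inventory: 114 @ $20 + 315 @ $18 + 109 @ $17 + 15 @ $18 = $10,073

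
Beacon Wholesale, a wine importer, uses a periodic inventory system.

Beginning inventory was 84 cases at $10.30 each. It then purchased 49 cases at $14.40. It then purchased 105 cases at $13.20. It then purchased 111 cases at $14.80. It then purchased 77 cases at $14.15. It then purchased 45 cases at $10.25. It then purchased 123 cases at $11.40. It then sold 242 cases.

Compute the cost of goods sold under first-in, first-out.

Sale 1 (242) [FIFO — oldest first]: 84 @ $10.30 + 49 @ $14.40 + 105 @ $13.20 + 4 @ $14.80 = $3,016.00
Ending inventory: 107 @ $14.80 + 77 @ $14.15 + 45 @ $10.25 + 123 @ $11.40 = $4,536.60

COGS = $3,016.00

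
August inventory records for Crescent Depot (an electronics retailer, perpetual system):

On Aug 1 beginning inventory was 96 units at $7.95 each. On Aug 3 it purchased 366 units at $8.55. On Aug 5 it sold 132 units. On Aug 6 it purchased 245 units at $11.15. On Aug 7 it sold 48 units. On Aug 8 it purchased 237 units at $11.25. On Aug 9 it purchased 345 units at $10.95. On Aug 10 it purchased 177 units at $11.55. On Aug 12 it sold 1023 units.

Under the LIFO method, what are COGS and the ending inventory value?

COGS = $12,921.55; ending inventory = $2,191.05

Aug 5, 132 sold [LIFO — newest first]: 132 @ $8.55 = $1,128.60
Aug 7, 48 sold [LIFO — newest first]: 48 @ $11.15 = $535.20
Aug 12, 1023 sold [LIFO — newest first]: 177 @ $11.55 + 345 @ $10.95 + 237 @ $11.25 + 197 @ $11.15 + 67 @ $8.55 = $11,257.75
Total COGS = $1,128.60 + $535.20 + $11,257.75 = $12,921.55
Ending inventory: 96 @ $7.95 + 167 @ $8.55 = $2,191.05
Check: goods available $15,112.60 = COGS $12,921.55 + ending $2,191.05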